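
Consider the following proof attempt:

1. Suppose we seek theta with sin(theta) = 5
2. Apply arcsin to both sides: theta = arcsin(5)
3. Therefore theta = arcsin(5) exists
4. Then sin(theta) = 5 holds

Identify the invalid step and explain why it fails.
Step 2: Apply arcsin to both sides: theta = arcsin(5)

Step 2 applies arcsin to 5. However, arcsin(x) is only defined for x in [-1, 1] because sin(theta) can only produce values in that range. Since |5| > 1, arcsin(5) is undefined. There is no angle whose sine equals 5.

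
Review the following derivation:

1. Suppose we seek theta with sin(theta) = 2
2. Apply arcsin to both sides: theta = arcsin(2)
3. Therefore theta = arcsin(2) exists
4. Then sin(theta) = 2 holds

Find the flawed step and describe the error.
Step 2: Apply arcsin to both sides: theta = arcsin(2)

Step 2 applies arcsin to 2. However, arcsin(x) is only defined for x in [-1, 1] because sin(theta) can only produce values in that range. Since |2| > 1, arcsin(2) is undefined. There is no angle whose sine equals 2.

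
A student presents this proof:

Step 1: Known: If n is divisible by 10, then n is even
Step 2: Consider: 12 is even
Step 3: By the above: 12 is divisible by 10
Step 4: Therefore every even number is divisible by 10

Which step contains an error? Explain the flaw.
Step 3: By the above: 12 is divisible by 10

Step 3 commits the fallacy of affirming the consequent. The known fact 'divisible by 10 → even' does NOT imply 'even → divisible by 10'. That would be the converse, which is false. For example, 12 is even but 12 ÷ 10 = 1.20, which is not an integer.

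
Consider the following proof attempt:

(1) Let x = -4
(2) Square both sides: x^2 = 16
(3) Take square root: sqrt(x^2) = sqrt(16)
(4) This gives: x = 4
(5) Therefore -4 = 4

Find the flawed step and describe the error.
Step 4: This gives: x = 4

Step 4 incorrectly states that sqrt(x^2) = x. The correct identity is sqrt(x^2) = |x|. Since x = -4 < 0, we have sqrt(x^2) = |-4| = 4, not x = -4.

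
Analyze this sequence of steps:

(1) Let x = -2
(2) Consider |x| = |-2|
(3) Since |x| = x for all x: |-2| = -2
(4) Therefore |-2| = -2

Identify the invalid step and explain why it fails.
Step 3: Since |x| = x for all x: |-2| = -2

Step 3 incorrectly states that |x| = x for all x. The correct definition is |x| = x when x >= 0, and |x| = -x when x < 0. Since -2 < 0, we have |-2| = -(-2) = 2, not -2.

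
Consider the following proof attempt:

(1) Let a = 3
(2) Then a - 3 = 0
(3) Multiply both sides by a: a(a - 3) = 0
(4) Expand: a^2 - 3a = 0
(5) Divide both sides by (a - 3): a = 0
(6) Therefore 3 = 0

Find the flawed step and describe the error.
Step 5: Divide both sides by (a - 3): a = 0

Step 5 divides both sides by (a - 3). However, since a = 3, we have (a - 3) = 0. Division by zero is undefined, making this step invalid.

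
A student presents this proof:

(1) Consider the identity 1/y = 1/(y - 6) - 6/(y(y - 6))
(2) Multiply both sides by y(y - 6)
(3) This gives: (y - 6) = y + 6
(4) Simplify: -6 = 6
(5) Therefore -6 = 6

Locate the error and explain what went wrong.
Step 3: This gives: (y - 6) = y + 6

Step 3 makes a sign error when clearing denominators. Multiplying -6/(y(y - 6)) by y(y - 6) gives -6, not +6. The correct result is (y - 6) = y - 6, which is trivially true, not (y - 6) = y + 6. (Step 1 is a valid identity: 1/(y - 6) - 6/(y(y - 6)) = (y - 6)/(y(y - 6)) = 1/y.)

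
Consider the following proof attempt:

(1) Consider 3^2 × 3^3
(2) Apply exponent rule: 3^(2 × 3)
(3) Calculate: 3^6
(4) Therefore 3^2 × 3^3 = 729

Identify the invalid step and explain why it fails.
Step 2: Apply exponent rule: 3^(2 × 3)

Step 2 incorrectly states that a^b × a^c = a^(b×c). The correct rule is a^b × a^c = a^(b+c). The actual value is 3^2 × 3^3 = 3^5 = 243, not 3^6 = 729.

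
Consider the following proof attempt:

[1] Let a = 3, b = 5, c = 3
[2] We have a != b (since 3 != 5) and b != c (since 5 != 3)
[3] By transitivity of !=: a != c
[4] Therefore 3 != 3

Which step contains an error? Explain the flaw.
Step 3: By transitivity of !=: a != c

Step 3 incorrectly applies transitivity to the '!=' relation. Transitivity states: if a R b and b R c, then a R c. However, '!=' is not transitive. Counterexample: 3 != 5 and 5 != 3, but 3 = 3 (both equal 3). Transitivity holds for relations like <, <=, =, but not for !=.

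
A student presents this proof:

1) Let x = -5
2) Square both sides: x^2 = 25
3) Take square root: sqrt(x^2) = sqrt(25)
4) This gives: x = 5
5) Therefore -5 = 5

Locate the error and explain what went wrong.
Step 4: This gives: x = 5

Step 4 incorrectly states that sqrt(x^2) = x. The correct identity is sqrt(x^2) = |x|. Since x = -5 < 0, we have sqrt(x^2) = |-5| = 5, not x = -5.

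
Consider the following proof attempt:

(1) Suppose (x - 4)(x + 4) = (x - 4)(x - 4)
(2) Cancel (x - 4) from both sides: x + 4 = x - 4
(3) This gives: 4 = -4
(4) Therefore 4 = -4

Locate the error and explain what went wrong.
Step 2: Cancel (x - 4) from both sides: x + 4 = x - 4

Step 2 cancels (x - 4) from both sides. This is only valid if (x - 4) ≠ 0, i.e., x ≠ 4. When x = 4, both sides equal zero regardless of the other factors. The correct approach requires considering x = 4 as a separate case.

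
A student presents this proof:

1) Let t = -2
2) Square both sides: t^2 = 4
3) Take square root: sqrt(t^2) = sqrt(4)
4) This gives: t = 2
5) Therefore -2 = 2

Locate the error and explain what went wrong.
Step 4: This gives: t = 2

Step 4 incorrectly states that sqrt(t^2) = t. The correct identity is sqrt(t^2) = |t|. Since t = -2 < 0, we have sqrt(t^2) = |-2| = 2, not t = -2.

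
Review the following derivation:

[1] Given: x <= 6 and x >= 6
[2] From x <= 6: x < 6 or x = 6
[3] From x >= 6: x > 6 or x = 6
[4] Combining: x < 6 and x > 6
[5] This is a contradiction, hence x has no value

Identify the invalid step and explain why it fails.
Step 4: Combining: x < 6 and x > 6

Step 4 incorrectly combines the conditions. From x <= 6 and x >= 6, the intersection is x = 6. The error treats the 'or' cases as 'and' requirements. The correct conclusion is that x = 6 is the unique solution, not that no solution exists.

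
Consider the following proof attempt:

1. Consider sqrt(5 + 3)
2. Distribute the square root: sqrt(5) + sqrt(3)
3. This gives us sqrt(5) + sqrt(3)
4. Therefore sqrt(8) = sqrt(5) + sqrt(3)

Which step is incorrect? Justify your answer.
Step 2: Distribute the square root: sqrt(5) + sqrt(3)

Step 2 incorrectly 'distributes' the square root over addition. The square root function does not distribute: sqrt(a + b) ≠ sqrt(a) + sqrt(b). In fact, sqrt(5 + 3) = sqrt(8) ≈ 2.8284, while sqrt(5) + sqrt(3) ≈ 3.9681.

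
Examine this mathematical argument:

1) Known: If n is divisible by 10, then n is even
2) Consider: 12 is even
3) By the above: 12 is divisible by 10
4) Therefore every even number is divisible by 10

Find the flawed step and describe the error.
Step 3: By the above: 12 is divisible by 10

Step 3 commits the fallacy of affirming the consequent. The known fact 'divisible by 10 → even' does NOT imply 'even → divisible by 10'. That would be the converse, which is false. For example, 12 is even but 12 ÷ 10 = 1.20, which is not an integer.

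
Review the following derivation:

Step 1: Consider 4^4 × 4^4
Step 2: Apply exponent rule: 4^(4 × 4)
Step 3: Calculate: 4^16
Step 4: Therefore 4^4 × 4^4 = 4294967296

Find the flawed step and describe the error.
Step 2: Apply exponent rule: 4^(4 × 4)

Step 2 incorrectly states that a^b × a^c = a^(b×c). The correct rule is a^b × a^c = a^(b+c). The actual value is 4^4 × 4^4 = 4^8 = 65536, not 4^16 = 4294967296.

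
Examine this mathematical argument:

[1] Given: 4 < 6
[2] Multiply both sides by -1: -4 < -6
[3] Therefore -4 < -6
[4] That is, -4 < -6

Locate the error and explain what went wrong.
Step 2: Multiply both sides by -1: -4 < -6

Step 2 multiplies both sides by -1 but fails to reverse the inequality sign. When multiplying (or dividing) an inequality by a negative number, the direction must be reversed. Since 4 < 6, we should get -4 > -6, i.e., -4 > -6.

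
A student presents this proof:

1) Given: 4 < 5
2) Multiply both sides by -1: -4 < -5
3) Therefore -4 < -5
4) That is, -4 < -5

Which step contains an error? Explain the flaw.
Step 2: Multiply both sides by -1: -4 < -5

Step 2 multiplies both sides by -1 but fails to reverse the inequality sign. When multiplying (or dividing) an inequality by a negative number, the direction must be reversed. Since 4 < 5, we should get -4 > -5, i.e., -4 > -5.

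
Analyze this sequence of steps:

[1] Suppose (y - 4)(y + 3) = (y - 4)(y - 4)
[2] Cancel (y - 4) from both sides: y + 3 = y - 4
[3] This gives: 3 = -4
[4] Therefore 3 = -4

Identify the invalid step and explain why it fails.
Step 2: Cancel (y - 4) from both sides: y + 3 = y - 4

Step 2 cancels (y - 4) from both sides. This is only valid if (y - 4) ≠ 0, i.e., y ≠ 4. When y = 4, both sides equal zero regardless of the other factors. The correct approach requires considering y = 4 as a separate case.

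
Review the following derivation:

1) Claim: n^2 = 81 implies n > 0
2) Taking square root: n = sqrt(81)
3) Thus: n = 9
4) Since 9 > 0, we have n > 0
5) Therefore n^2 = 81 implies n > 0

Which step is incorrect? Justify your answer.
Step 2: Taking square root: n = sqrt(81)

Step 2 takes the square root and assumes the positive root only. The equation n^2 = 81 actually has two solutions: n = 9 and n = -9. The proof silently assumes n > 0 without justification, then uses this assumption to conclude n > 0, which is circular. The counterexample n = -9 shows the claim is false.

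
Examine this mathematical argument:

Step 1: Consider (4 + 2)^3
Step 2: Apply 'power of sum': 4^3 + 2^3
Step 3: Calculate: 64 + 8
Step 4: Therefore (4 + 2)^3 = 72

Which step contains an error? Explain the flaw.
Step 2: Apply 'power of sum': 4^3 + 2^3

Step 2 incorrectly applies a non-existent rule '(a+b)^n = a^n + b^n'. This is false in general. The correct expansion uses the binomial theorem. The actual value is (4 + 2)^3 = 6^3 = 216, not 72.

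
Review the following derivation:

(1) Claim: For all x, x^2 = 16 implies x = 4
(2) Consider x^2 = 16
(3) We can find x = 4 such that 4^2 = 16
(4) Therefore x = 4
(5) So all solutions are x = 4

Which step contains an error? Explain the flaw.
Step 4: Therefore x = 4

Step 4 incorrectly concludes that x = 4 is the only solution. The proof shows that x = 4 is A solution (existence), but does not show it is the ONLY solution (uniqueness). In fact, x = -4 is also a solution since (-4)^2 = 16. Finding one solution doesn't prove there are no others.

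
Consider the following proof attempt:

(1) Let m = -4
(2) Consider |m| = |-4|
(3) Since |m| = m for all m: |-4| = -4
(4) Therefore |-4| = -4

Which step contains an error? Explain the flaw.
Step 3: Since |m| = m for all m: |-4| = -4

Step 3 incorrectly states that |m| = m for all m. The correct definition is |m| = m when m >= 0, and |m| = -m when m < 0. Since -4 < 0, we have |-4| = -(-4) = 4, not -4.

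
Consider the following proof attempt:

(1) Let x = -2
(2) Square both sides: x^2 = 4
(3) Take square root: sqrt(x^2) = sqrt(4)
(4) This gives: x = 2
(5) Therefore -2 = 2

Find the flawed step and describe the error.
Step 4: This gives: x = 2

Step 4 incorrectly states that sqrt(x^2) = x. The correct identity is sqrt(x^2) = |x|. Since x = -2 < 0, we have sqrt(x^2) = |-2| = 2, not x = -2.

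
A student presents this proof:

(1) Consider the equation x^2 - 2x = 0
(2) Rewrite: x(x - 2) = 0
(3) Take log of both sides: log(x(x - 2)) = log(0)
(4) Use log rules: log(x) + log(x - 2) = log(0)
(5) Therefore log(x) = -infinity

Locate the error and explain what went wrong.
Step 3: Take log of both sides: log(x(x - 2)) = log(0)

Step 3 takes the logarithm of both sides, resulting in log(0) on the right side. The logarithm is only defined for positive numbers; log(0) is undefined (approaches negative infinity). This operation is invalid.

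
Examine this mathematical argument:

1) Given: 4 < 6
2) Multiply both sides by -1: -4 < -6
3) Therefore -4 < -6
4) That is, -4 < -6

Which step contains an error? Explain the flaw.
Step 2: Multiply both sides by -1: -4 < -6

Step 2 multiplies both sides by -1 but fails to reverse the inequality sign. When multiplying (or dividing) an inequality by a negative number, the direction must be reversed. Since 4 < 6, we should get -4 > -6, i.e., -4 > -6.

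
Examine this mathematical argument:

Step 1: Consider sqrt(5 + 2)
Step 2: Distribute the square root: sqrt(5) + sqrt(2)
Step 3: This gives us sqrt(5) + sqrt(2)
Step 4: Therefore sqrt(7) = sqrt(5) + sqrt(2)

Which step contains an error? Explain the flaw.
Step 2: Distribute the square root: sqrt(5) + sqrt(2)

Step 2 incorrectly 'distributes' the square root over addition. The square root function does not distribute: sqrt(a + b) ≠ sqrt(a) + sqrt(b). In fact, sqrt(5 + 2) = sqrt(7) ≈ 2.6458, while sqrt(5) + sqrt(2) ≈ 3.6503.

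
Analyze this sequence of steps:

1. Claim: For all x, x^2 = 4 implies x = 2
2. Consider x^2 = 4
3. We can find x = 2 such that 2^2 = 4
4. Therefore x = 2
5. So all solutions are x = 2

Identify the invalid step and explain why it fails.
Step 4: Therefore x = 2

Step 4 incorrectly concludes that x = 2 is the only solution. The proof shows that x = 2 is A solution (existence), but does not show it is the ONLY solution (uniqueness). In fact, x = -2 is also a solution since (-2)^2 = 4. Finding one solution doesn't prove there are no others.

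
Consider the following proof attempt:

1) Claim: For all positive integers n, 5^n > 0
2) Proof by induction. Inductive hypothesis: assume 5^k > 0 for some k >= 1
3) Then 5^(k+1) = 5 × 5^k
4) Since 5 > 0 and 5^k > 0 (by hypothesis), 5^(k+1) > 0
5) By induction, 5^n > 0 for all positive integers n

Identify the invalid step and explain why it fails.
Step 5: By induction, 5^n > 0 for all positive integers n

Step 5 concludes the proof by induction, but no base case was ever established. A valid induction proof requires: (1) a base case proving 5^1 > 0, and (2) an inductive step showing IF 5^k > 0 THEN 5^(k+1) > 0. Steps 2-4 correctly establish the inductive step, but without the base case the conclusion in step 5 does not follow.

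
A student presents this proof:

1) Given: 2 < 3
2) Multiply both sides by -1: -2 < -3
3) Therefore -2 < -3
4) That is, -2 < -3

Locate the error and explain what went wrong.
Step 2: Multiply both sides by -1: -2 < -3

Step 2 multiplies both sides by -1 but fails to reverse the inequality sign. When multiplying (or dividing) an inequality by a negative number, the direction must be reversed. Since 2 < 3, we should get -2 > -3, i.e., -2 > -3.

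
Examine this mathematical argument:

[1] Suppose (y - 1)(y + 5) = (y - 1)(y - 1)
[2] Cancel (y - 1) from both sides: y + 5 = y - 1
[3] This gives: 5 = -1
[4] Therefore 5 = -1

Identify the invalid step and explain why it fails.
Step 2: Cancel (y - 1) from both sides: y + 5 = y - 1

Step 2 cancels (y - 1) from both sides. This is only valid if (y - 1) ≠ 0, i.e., y ≠ 1. When y = 1, both sides equal zero regardless of the other factors. The correct approach requires considering y = 1 as a separate case.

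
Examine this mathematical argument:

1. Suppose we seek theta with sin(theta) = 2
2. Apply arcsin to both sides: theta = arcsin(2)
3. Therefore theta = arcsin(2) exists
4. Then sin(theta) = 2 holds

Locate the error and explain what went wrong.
Step 2: Apply arcsin to both sides: theta = arcsin(2)

Step 2 applies arcsin to 2. However, arcsin(x) is only defined for x in [-1, 1] because sin(theta) can only produce values in that range. Since |2| > 1, arcsin(2) is undefined. There is no angle whose sine equals 2.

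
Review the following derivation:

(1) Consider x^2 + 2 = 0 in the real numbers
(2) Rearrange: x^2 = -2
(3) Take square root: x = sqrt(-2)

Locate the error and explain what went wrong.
Step 3: Take square root: x = sqrt(-2)

Step 3 takes the square root of -2, which is negative. In the real number system, the square root of a negative number is undefined. The equation x^2 + 2 = 0 has no real solutions. Square roots of negative numbers only exist in the complex numbers.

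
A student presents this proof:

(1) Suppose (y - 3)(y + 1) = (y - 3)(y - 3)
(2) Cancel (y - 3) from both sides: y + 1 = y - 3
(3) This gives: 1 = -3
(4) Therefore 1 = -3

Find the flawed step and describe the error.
Step 2: Cancel (y - 3) from both sides: y + 1 = y - 3

Step 2 cancels (y - 3) from both sides. This is only valid if (y - 3) ≠ 0, i.e., y ≠ 3. When y = 3, both sides equal zero regardless of the other factors. The correct approach requires considering y = 3 as a separate case.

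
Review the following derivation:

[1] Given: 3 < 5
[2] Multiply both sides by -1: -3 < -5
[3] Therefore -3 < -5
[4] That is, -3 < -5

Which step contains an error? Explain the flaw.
Step 2: Multiply both sides by -1: -3 < -5

Step 2 multiplies both sides by -1 but fails to reverse the inequality sign. When multiplying (or dividing) an inequality by a negative number, the direction must be reversed. Since 3 < 5, we should get -3 > -5, i.e., -3 > -5.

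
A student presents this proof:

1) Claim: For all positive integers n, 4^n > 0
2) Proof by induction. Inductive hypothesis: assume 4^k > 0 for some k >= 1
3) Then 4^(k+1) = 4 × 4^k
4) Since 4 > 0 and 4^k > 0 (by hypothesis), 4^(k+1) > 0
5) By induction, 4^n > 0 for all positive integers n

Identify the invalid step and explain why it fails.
Step 5: By induction, 4^n > 0 for all positive integers n

Step 5 concludes the proof by induction, but no base case was ever established. A valid induction proof requires: (1) a base case proving 4^1 > 0, and (2) an inductive step showing IF 4^k > 0 THEN 4^(k+1) > 0. Steps 2-4 correctly establish the inductive step, but without the base case the conclusion in step 5 does not follow.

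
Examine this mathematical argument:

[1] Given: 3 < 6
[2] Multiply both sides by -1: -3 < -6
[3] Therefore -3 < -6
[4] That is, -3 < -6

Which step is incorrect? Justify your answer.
Step 2: Multiply both sides by -1: -3 < -6

Step 2 multiplies both sides by -1 but fails to reverse the inequality sign. When multiplying (or dividing) an inequality by a negative number, the direction must be reversed. Since 3 < 6, we should get -3 > -6, i.e., -3 > -6.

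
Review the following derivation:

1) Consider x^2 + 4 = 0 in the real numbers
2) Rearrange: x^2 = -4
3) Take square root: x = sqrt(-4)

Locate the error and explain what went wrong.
Step 3: Take square root: x = sqrt(-4)

Step 3 takes the square root of -4, which is negative. In the real number system, the square root of a negative number is undefined. The equation x^2 + 4 = 0 has no real solutions. Square roots of negative numbers only exist in the complex numbers.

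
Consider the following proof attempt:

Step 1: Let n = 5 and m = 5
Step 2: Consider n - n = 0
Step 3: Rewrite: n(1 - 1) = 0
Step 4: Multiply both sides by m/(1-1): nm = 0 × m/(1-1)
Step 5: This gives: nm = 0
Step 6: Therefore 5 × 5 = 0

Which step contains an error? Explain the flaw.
Step 4: Multiply both sides by m/(1-1): nm = 0 × m/(1-1)

Step 4 multiplies both sides by m/(1-1). However, 1-1 = 0, so this is multiplication by m/0, which is undefined. We cannot multiply by an undefined expression.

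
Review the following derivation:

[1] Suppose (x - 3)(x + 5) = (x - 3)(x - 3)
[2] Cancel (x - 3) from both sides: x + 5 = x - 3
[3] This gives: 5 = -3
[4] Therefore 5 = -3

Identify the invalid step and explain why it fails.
Step 2: Cancel (x - 3) from both sides: x + 5 = x - 3

Step 2 cancels (x - 3) from both sides. This is only valid if (x - 3) ≠ 0, i.e., x ≠ 3. When x = 3, both sides equal zero regardless of the other factors. The correct approach requires considering x = 3 as a separate case.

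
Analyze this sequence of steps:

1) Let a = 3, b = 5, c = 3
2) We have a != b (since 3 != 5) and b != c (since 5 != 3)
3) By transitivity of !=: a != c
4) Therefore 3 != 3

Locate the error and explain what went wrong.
Step 3: By transitivity of !=: a != c

Step 3 incorrectly applies transitivity to the '!=' relation. Transitivity states: if a R b and b R c, then a R c. However, '!=' is not transitive. Counterexample: 3 != 5 and 5 != 3, but 3 = 3 (both equal 3). Transitivity holds for relations like <, <=, =, but not for !=.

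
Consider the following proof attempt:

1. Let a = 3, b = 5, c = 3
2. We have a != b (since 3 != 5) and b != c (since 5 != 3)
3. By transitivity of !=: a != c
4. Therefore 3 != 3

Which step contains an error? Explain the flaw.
Step 3: By transitivity of !=: a != c

Step 3 incorrectly applies transitivity to the '!=' relation. Transitivity states: if a R b and b R c, then a R c. However, '!=' is not transitive. Counterexample: 3 != 5 and 5 != 3, but 3 = 3 (both equal 3). Transitivity holds for relations like <, <=, =, but not for !=.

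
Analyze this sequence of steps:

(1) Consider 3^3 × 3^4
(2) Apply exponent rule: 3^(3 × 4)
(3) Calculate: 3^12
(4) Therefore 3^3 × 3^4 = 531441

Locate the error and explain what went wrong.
Step 2: Apply exponent rule: 3^(3 × 4)

Step 2 incorrectly states that a^b × a^c = a^(b×c). The correct rule is a^b × a^c = a^(b+c). The actual value is 3^3 × 3^4 = 3^7 = 2187, not 3^12 = 531441.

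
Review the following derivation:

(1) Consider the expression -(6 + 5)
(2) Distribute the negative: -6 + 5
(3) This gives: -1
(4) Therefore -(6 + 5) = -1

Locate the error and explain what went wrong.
Step 2: Distribute the negative: -6 + 5

Step 2 incorrectly distributes the negative sign. The correct distribution is -(6 + 5) = -6 - 5 = -11. The negative must be applied to both terms, not just the first. The error treats -(6 + 5) as -6 + 5, which equals -1 instead of -11.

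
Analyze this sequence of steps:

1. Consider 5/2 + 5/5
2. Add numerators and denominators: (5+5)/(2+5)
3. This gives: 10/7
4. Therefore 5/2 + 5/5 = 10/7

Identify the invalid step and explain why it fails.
Step 2: Add numerators and denominators: (5+5)/(2+5)

Step 2 incorrectly adds fractions by separately adding numerators and denominators. This is wrong. The correct method requires a common denominator: 5/2 + 5/5 = (5×5 + 5×2)/(2×5) = 35/10 = 7/2. The method used gives 10/7, which is different.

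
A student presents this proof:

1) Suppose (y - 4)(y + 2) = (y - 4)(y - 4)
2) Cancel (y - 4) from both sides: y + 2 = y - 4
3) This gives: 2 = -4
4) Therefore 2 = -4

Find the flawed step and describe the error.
Step 2: Cancel (y - 4) from both sides: y + 2 = y - 4

Step 2 cancels (y - 4) from both sides. This is only valid if (y - 4) ≠ 0, i.e., y ≠ 4. When y = 4, both sides equal zero regardless of the other factors. The correct approach requires considering y = 4 as a separate case.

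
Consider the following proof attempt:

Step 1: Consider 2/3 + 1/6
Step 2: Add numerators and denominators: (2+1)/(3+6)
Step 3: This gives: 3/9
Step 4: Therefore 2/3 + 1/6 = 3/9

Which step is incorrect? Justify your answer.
Step 2: Add numerators and denominators: (2+1)/(3+6)

Step 2 incorrectly adds fractions by separately adding numerators and denominators. This is wrong. The correct method requires a common denominator: 2/3 + 1/6 = (2×6 + 1×3)/(3×6) = 15/18 = 5/6. The method used gives 3/9, which is different.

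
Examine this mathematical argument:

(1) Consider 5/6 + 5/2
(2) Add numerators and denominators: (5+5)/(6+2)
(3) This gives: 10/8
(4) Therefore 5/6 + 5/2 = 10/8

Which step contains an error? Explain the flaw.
Step 2: Add numerators and denominators: (5+5)/(6+2)

Step 2 incorrectly adds fractions by separately adding numerators and denominators. This is wrong. The correct method requires a common denominator: 5/6 + 5/2 = (5×2 + 5×6)/(6×2) = 40/12 = 10/3. The method used gives 10/8, which is different.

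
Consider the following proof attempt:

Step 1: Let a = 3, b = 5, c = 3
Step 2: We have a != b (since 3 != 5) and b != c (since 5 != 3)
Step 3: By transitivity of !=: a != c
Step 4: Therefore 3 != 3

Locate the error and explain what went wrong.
Step 3: By transitivity of !=: a != c

Step 3 incorrectly applies transitivity to the '!=' relation. Transitivity states: if a R b and b R c, then a R c. However, '!=' is not transitive. Counterexample: 3 != 5 and 5 != 3, but 3 = 3 (both equal 3). Transitivity holds for relations like <, <=, =, but not for !=.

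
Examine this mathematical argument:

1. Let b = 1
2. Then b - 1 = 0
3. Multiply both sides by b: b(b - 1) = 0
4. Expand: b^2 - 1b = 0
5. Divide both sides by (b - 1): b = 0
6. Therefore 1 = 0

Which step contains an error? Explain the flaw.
Step 5: Divide both sides by (b - 1): b = 0

Step 5 divides both sides by (b - 1). However, since b = 1, we have (b - 1) = 0. Division by zero is undefined, making this step invalid.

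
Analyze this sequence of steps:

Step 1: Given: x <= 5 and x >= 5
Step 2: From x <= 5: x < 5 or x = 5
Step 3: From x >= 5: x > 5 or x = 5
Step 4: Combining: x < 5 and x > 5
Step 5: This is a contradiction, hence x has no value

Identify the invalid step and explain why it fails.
Step 4: Combining: x < 5 and x > 5

Step 4 incorrectly combines the conditions. From x <= 5 and x >= 5, the intersection is x = 5. The error treats the 'or' cases as 'and' requirements. The correct conclusion is that x = 5 is the unique solution, not that no solution exists.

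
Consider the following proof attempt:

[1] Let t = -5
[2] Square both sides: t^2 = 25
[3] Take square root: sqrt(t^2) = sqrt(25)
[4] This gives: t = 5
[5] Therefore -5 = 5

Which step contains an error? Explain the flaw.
Step 4: This gives: t = 5

Step 4 incorrectly states that sqrt(t^2) = t. The correct identity is sqrt(t^2) = |t|. Since t = -5 < 0, we have sqrt(t^2) = |-5| = 5, not t = -5.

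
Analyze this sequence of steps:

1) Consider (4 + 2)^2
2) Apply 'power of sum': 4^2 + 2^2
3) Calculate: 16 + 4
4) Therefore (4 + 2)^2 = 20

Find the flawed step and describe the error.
Step 2: Apply 'power of sum': 4^2 + 2^2

Step 2 incorrectly applies a non-existent rule '(a+b)^n = a^n + b^n'. This is false in general. The correct expansion uses the binomial theorem. The actual value is (4 + 2)^2 = 6^2 = 36, not 20.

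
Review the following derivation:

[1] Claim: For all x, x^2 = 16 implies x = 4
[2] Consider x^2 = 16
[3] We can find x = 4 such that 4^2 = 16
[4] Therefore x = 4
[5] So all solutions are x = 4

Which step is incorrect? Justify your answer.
Step 4: Therefore x = 4

Step 4 incorrectly concludes that x = 4 is the only solution. The proof shows that x = 4 is A solution (existence), but does not show it is the ONLY solution (uniqueness). In fact, x = -4 is also a solution since (-4)^2 = 16. Finding one solution doesn't prove there are no others.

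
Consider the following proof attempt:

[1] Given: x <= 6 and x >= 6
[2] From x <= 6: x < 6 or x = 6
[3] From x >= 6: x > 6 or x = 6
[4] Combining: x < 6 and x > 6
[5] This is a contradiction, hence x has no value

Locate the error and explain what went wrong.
Step 4: Combining: x < 6 and x > 6

Step 4 incorrectly combines the conditions. From x <= 6 and x >= 6, the intersection is x = 6. The error treats the 'or' cases as 'and' requirements. The correct conclusion is that x = 6 is the unique solution, not that no solution exists.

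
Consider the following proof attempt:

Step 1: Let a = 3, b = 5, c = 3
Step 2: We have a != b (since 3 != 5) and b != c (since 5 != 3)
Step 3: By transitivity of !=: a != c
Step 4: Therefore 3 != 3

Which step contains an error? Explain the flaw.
Step 3: By transitivity of !=: a != c

Step 3 incorrectly applies transitivity to the '!=' relation. Transitivity states: if a R b and b R c, then a R c. However, '!=' is not transitive. Counterexample: 3 != 5 and 5 != 3, but 3 = 3 (both equal 3). Transitivity holds for relations like <, <=, =, but not for !=.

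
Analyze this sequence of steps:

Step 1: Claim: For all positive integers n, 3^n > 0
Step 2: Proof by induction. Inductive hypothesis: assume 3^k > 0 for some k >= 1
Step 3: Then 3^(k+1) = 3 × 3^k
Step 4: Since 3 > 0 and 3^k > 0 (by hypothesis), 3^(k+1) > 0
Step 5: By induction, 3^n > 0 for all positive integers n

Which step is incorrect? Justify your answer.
Step 5: By induction, 3^n > 0 for all positive integers n

Step 5 concludes the proof by induction, but no base case was ever established. A valid induction proof requires: (1) a base case proving 3^1 > 0, and (2) an inductive step showing IF 3^k > 0 THEN 3^(k+1) > 0. Steps 2-4 correctly establish the inductive step, but without the base case the conclusion in step 5 does not follow.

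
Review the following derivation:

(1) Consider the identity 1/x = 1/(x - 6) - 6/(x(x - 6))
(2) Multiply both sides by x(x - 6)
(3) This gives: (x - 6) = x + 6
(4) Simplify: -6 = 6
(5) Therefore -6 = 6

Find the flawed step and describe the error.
Step 3: This gives: (x - 6) = x + 6

Step 3 makes a sign error when clearing denominators. Multiplying -6/(x(x - 6)) by x(x - 6) gives -6, not +6. The correct result is (x - 6) = x - 6, which is trivially true, not (x - 6) = x + 6. (Step 1 is a valid identity: 1/(x - 6) - 6/(x(x - 6)) = (x - 6)/(x(x - 6)) = 1/x.)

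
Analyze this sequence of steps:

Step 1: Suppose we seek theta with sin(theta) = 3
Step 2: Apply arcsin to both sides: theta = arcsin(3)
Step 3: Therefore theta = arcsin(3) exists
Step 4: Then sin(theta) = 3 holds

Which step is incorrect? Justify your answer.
Step 2: Apply arcsin to both sides: theta = arcsin(3)

Step 2 applies arcsin to 3. However, arcsin(x) is only defined for x in [-1, 1] because sin(theta) can only produce values in that range. Since |3| > 1, arcsin(3) is undefined. There is no angle whose sine equals 3.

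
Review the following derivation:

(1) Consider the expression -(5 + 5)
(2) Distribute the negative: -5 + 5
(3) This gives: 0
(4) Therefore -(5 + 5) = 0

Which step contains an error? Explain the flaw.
Step 2: Distribute the negative: -5 + 5

Step 2 incorrectly distributes the negative sign. The correct distribution is -(5 + 5) = -5 - 5 = -10. The negative must be applied to both terms, not just the first. The error treats -(5 + 5) as -5 + 5, which equals 0 instead of -10.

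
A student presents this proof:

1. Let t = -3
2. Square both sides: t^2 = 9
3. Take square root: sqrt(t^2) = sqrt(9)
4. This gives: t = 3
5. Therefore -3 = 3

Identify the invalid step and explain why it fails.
Step 4: This gives: t = 3

Step 4 incorrectly states that sqrt(t^2) = t. The correct identity is sqrt(t^2) = |t|. Since t = -3 < 0, we have sqrt(t^2) = |-3| = 3, not t = -3.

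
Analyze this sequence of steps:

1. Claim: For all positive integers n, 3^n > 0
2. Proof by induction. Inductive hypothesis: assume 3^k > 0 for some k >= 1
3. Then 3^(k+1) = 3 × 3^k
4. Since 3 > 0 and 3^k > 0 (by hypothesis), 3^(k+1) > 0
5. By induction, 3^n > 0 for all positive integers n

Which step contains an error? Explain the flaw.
Step 5: By induction, 3^n > 0 for all positive integers n

Step 5 concludes the proof by induction, but no base case was ever established. A valid induction proof requires: (1) a base case proving 3^1 > 0, and (2) an inductive step showing IF 3^k > 0 THEN 3^(k+1) > 0. Steps 2-4 correctly establish the inductive step, but without the base case the conclusion in step 5 does not follow.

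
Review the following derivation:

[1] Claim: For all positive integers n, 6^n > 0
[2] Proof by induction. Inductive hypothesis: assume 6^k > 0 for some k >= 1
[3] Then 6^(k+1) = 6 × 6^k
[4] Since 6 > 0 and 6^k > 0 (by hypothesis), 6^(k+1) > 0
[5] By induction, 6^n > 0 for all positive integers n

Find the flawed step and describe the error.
Step 5: By induction, 6^n > 0 for all positive integers n

Step 5 concludes the proof by induction, but no base case was ever established. A valid induction proof requires: (1) a base case proving 6^1 > 0, and (2) an inductive step showing IF 6^k > 0 THEN 6^(k+1) > 0. Steps 2-4 correctly establish the inductive step, but without the base case the conclusion in step 5 does not follow.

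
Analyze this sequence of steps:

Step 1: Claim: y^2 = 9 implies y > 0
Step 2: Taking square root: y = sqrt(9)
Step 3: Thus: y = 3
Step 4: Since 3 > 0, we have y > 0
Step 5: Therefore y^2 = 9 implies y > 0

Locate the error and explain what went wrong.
Step 2: Taking square root: y = sqrt(9)

Step 2 takes the square root and assumes the positive root only. The equation y^2 = 9 actually has two solutions: y = 3 and y = -3. The proof silently assumes y > 0 without justification, then uses this assumption to conclude y > 0, which is circular. The counterexample y = -3 shows the claim is false.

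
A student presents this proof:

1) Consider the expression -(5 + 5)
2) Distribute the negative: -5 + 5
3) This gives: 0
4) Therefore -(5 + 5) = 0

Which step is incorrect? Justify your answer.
Step 2: Distribute the negative: -5 + 5

Step 2 incorrectly distributes the negative sign. The correct distribution is -(5 + 5) = -5 - 5 = -10. The negative must be applied to both terms, not just the first. The error treats -(5 + 5) as -5 + 5, which equals 0 instead of -10.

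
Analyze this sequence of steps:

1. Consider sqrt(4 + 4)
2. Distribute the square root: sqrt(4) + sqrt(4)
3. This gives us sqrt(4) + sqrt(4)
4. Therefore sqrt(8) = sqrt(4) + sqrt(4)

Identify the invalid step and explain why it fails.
Step 2: Distribute the square root: sqrt(4) + sqrt(4)

Step 2 incorrectly 'distributes' the square root over addition. The square root function does not distribute: sqrt(a + b) ≠ sqrt(a) + sqrt(b). In fact, sqrt(4 + 4) = sqrt(8) ≈ 2.8284, while sqrt(4) + sqrt(4) ≈ 4.0000.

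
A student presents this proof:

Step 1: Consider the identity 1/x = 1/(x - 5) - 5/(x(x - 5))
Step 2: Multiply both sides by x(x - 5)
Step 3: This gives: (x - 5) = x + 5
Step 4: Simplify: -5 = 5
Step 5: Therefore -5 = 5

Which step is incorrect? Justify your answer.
Step 3: This gives: (x - 5) = x + 5

Step 3 makes a sign error when clearing denominators. Multiplying -5/(x(x - 5)) by x(x - 5) gives -5, not +5. The correct result is (x - 5) = x - 5, which is trivially true, not (x - 5) = x + 5. (Step 1 is a valid identity: 1/(x - 5) - 5/(x(x - 5)) = (x - 5)/(x(x - 5)) = 1/x.)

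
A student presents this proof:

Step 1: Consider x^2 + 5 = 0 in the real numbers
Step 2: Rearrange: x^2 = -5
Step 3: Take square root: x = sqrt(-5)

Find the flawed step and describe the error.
Step 3: Take square root: x = sqrt(-5)

Step 3 takes the square root of -5, which is negative. In the real number system, the square root of a negative number is undefined. The equation x^2 + 5 = 0 has no real solutions. Square roots of negative numbers only exist in the complex numbers.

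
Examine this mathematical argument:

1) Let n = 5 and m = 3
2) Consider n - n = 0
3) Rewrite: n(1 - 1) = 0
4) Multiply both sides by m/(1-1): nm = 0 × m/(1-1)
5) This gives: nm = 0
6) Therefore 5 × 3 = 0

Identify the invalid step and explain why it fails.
Step 4: Multiply both sides by m/(1-1): nm = 0 × m/(1-1)

Step 4 multiplies both sides by m/(1-1). However, 1-1 = 0, so this is multiplication by m/0, which is undefined. We cannot multiply by an undefined expression.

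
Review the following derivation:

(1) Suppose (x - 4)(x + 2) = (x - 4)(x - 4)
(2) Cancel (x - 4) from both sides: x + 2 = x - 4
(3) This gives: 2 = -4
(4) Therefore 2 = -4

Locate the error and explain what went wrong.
Step 2: Cancel (x - 4) from both sides: x + 2 = x - 4

Step 2 cancels (x - 4) from both sides. This is only valid if (x - 4) ≠ 0, i.e., x ≠ 4. When x = 4, both sides equal zero regardless of the other factors. The correct approach requires considering x = 4 as a separate case.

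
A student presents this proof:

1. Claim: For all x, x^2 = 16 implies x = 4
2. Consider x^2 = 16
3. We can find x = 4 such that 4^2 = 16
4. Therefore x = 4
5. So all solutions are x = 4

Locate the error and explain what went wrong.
Step 4: Therefore x = 4

Step 4 incorrectly concludes that x = 4 is the only solution. The proof shows that x = 4 is A solution (existence), but does not show it is the ONLY solution (uniqueness). In fact, x = -4 is also a solution since (-4)^2 = 16. Finding one solution doesn't prove there are no others.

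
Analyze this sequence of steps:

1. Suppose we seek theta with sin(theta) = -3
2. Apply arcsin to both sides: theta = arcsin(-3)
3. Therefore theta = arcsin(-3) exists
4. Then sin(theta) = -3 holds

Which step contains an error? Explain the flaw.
Step 2: Apply arcsin to both sides: theta = arcsin(-3)

Step 2 applies arcsin to -3. However, arcsin(x) is only defined for x in [-1, 1] because sin(theta) can only produce values in that range. Since |-3| > 1, arcsin(-3) is undefined. There is no angle whose sine equals -3.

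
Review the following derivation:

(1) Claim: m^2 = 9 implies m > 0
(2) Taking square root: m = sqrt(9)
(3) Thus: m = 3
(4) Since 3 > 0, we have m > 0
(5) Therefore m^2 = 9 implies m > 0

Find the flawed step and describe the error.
Step 2: Taking square root: m = sqrt(9)

Step 2 takes the square root and assumes the positive root only. The equation m^2 = 9 actually has two solutions: m = 3 and m = -3. The proof silently assumes m > 0 without justification, then uses this assumption to conclude m > 0, which is circular. The counterexample m = -3 shows the claim is false.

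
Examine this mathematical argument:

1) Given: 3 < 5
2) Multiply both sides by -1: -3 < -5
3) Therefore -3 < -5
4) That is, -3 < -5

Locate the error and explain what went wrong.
Step 2: Multiply both sides by -1: -3 < -5

Step 2 multiplies both sides by -1 but fails to reverse the inequality sign. When multiplying (or dividing) an inequality by a negative number, the direction must be reversed. Since 3 < 5, we should get -3 > -5, i.e., -3 > -5.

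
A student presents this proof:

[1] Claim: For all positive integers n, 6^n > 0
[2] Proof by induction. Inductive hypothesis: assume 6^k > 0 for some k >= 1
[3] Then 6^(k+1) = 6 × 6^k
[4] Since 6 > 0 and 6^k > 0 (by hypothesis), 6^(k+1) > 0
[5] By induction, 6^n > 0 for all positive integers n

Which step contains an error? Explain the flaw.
Step 5: By induction, 6^n > 0 for all positive integers n

Step 5 concludes the proof by induction, but no base case was ever established. A valid induction proof requires: (1) a base case proving 6^1 > 0, and (2) an inductive step showing IF 6^k > 0 THEN 6^(k+1) > 0. Steps 2-4 correctly establish the inductive step, but without the base case the conclusion in step 5 does not follow.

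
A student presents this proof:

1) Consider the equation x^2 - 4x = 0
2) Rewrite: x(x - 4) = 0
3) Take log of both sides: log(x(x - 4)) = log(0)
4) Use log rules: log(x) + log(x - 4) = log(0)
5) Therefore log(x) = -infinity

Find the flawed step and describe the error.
Step 3: Take log of both sides: log(x(x - 4)) = log(0)

Step 3 takes the logarithm of both sides, resulting in log(0) on the right side. The logarithm is only defined for positive numbers; log(0) is undefined (approaches negative infinity). This operation is invalid.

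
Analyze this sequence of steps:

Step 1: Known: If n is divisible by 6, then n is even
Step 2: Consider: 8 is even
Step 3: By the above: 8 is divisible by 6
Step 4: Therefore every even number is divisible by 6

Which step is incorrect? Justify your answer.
Step 3: By the above: 8 is divisible by 6

Step 3 commits the fallacy of affirming the consequent. The known fact 'divisible by 6 → even' does NOT imply 'even → divisible by 6'. That would be the converse, which is false. For example, 8 is even but 8 ÷ 6 = 1.33, which is not an integer.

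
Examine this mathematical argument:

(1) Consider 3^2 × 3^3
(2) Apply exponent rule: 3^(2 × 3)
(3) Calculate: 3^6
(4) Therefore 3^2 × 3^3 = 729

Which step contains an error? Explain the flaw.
Step 2: Apply exponent rule: 3^(2 × 3)

Step 2 incorrectly states that a^b × a^c = a^(b×c). The correct rule is a^b × a^c = a^(b+c). The actual value is 3^2 × 3^3 = 3^5 = 243, not 3^6 = 729.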